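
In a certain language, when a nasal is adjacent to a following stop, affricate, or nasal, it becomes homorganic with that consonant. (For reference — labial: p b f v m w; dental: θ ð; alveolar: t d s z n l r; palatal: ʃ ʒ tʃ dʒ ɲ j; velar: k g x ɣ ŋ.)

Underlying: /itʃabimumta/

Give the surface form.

/m/ before /t/ (alveolar) → [n]

[itʃabimunta]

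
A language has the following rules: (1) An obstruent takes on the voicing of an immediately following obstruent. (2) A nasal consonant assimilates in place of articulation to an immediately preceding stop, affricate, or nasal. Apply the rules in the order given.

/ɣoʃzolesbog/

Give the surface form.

[ɣoʒzolezbog]

Rule 1: /ʃ/ before /z/ (voiced) → [ʒ]
Rule 1: /s/ before /b/ (voiced) → [z]
After rule 1: ɣoʒzolezbog
Rule 2: no segment meets the rule's conditions; no change.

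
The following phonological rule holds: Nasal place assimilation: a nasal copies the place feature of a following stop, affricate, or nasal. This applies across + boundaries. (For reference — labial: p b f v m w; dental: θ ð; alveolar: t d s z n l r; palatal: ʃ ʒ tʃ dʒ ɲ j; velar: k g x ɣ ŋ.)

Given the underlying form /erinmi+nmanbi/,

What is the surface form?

/n/ before /m/ (labial) → [m]
/n/ before /m/ (labial) → [m]
/n/ before /b/ (labial) → [m]

[erimmi+mmambi]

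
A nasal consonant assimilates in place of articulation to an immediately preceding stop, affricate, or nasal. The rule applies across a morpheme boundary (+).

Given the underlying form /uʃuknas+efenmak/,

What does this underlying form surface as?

[uʃukŋas+efennak]

/n/ after /k/ (velar) → [ŋ]
/m/ after /n/ (alveolar) → [n]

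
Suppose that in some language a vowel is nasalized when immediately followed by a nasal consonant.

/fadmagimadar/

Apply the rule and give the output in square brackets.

[fadmagĩmadar]

/i/ before nasal /m/ → [ĩ]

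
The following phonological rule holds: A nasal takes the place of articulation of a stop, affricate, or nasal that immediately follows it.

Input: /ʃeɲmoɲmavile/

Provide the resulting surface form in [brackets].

/ɲ/ before /m/ (labial) → [m]
/ɲ/ before /m/ (labial) → [m]

[ʃemmommavile]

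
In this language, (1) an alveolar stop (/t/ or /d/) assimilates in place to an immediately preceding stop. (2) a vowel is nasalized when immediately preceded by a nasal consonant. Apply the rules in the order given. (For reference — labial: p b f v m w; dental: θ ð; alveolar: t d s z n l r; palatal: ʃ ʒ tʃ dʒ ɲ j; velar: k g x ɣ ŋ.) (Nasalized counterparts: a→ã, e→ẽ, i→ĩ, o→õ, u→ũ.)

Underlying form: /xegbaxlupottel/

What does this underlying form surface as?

[xegbaxlupottel]

Rule 1: no segment meets the rule's conditions; no change.
After rule 1: xegbaxlupottel
Rule 2: no segment meets the rule's conditions; no change.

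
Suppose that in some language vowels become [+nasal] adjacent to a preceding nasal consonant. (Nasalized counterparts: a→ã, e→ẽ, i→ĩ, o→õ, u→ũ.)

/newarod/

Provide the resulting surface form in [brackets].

[nẽwarod]

/e/ after nasal /n/ → [ẽ]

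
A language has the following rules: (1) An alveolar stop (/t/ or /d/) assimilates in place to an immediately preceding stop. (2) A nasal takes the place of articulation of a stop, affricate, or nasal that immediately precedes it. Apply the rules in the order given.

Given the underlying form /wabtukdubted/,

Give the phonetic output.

[wabpukgubped]

Rule 1: /t/ after /b/ (labial) → [p]
Rule 1: /d/ after /k/ (velar) → [g]
Rule 1: /t/ after /b/ (labial) → [p]
After rule 1: wabpukgubped
Rule 2: no segment meets the rule's conditions; no change.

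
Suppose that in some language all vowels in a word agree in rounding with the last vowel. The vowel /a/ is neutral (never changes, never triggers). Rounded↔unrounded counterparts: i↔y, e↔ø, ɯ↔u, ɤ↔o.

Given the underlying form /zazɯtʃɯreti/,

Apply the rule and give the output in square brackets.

no segment meets the rule's conditions; no change.

[zazɯtʃɯreti]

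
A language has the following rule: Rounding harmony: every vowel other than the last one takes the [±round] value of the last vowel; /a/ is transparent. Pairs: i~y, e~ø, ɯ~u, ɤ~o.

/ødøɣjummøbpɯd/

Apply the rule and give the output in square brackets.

[edeɣjɯmmebpɯd]

/ø/ harmonizes with /ɯ/ ([-round]) → [e]
/ø/ harmonizes with /ɯ/ ([-round]) → [e]
/u/ harmonizes with /ɯ/ ([-round]) → [ɯ]
/ø/ harmonizes with /ɯ/ ([-round]) → [e]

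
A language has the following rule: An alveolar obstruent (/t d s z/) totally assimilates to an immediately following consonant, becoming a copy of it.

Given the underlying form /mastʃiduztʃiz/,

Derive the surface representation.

/s/ before /tʃ/ → [tʃ] (total assimilation)
/z/ before /tʃ/ → [tʃ] (total assimilation)

[matʃtʃidutʃtʃiz]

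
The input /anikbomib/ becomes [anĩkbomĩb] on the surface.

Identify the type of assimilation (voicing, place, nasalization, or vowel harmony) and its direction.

/i/→[ĩ] /i/→[ĩ].
Each target copies a feature from the preceding segment, so the direction is progressive.

nasalization, progressive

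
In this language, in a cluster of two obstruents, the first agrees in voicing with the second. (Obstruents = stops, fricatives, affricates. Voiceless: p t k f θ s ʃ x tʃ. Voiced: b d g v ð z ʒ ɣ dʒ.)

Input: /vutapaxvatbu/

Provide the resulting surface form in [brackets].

[vutapaɣvadbu]

/x/ before /v/ (voiced) → [ɣ]
/t/ before /b/ (voiced) → [d]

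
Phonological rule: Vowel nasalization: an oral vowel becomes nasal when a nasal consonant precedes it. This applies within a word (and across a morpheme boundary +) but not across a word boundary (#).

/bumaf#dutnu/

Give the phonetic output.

[bumãf#dutnũ]

/a/ after nasal /m/ → [ã]
/u/ after nasal /n/ → [ũ]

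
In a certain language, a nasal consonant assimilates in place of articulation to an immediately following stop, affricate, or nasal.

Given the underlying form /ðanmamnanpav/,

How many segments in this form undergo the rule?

/n/ before /m/ (labial) → [m]
/m/ before /n/ (alveolar) → [n]
/n/ before /p/ (labial) → [m]
3 segments change.

3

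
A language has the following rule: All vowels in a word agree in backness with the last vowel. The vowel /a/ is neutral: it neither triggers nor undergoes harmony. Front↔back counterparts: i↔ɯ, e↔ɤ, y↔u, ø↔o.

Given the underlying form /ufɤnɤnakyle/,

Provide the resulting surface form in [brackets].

[yfenenakyle]

/u/ harmonizes with /e/ ([-back]) → [y]
/ɤ/ harmonizes with /e/ ([-back]) → [e]
/ɤ/ harmonizes with /e/ ([-back]) → [e]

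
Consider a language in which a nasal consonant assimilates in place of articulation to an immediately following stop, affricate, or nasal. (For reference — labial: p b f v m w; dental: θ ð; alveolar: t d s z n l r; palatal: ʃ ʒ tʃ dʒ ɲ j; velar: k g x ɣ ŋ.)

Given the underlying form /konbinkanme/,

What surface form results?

[kombiŋkamme]

/n/ before /b/ (labial) → [m]
/n/ before /k/ (velar) → [ŋ]
/n/ before /m/ (labial) → [m]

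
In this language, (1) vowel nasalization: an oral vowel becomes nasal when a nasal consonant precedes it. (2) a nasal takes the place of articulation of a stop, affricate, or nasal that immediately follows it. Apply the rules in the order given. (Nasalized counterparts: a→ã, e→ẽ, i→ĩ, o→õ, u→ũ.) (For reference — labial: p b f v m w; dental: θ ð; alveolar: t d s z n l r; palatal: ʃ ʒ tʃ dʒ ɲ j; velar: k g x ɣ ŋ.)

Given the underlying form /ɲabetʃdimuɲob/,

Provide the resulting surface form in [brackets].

[ɲãbetʃdimũɲõb]

Rule 1: /a/ after nasal /ɲ/ → [ã]
Rule 1: /u/ after nasal /m/ → [ũ]
Rule 1: /o/ after nasal /ɲ/ → [õ]
After rule 1: ɲãbetʃdimũɲõb
Rule 2: no segment meets the rule's conditions; no change.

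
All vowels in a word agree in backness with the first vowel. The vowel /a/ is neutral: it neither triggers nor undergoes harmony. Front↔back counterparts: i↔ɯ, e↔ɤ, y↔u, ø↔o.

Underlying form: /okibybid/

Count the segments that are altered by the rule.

/i/ harmonizes with /o/ ([+back]) → [ɯ]
/y/ harmonizes with /o/ ([+back]) → [u]
/i/ harmonizes with /o/ ([+back]) → [ɯ]
3 segments change.

3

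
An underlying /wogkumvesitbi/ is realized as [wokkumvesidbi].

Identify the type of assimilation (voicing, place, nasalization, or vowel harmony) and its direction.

voicing assimilation, regressive

/g/→[k] /t/→[d].
Each target copies a feature from the following segment, so the direction is regressive.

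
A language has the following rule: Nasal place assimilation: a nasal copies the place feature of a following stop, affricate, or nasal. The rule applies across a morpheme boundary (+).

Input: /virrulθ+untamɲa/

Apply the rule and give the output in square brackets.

[virrulθ+untaɲɲa]

/m/ before /ɲ/ (palatal) → [ɲ]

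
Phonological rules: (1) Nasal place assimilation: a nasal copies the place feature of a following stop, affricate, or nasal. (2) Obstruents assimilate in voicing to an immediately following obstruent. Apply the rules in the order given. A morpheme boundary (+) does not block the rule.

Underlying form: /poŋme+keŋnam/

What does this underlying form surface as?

[pomme+kennam]

Rule 1: /ŋ/ before /m/ (labial) → [m]
Rule 1: /ŋ/ before /n/ (alveolar) → [n]
After rule 1: pomme+kennam
Rule 2: no segment meets the rule's conditions; no change.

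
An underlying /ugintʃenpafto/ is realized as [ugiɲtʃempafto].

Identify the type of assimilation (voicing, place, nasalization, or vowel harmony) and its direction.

/n/→[ɲ] /n/→[m].
Each target copies a feature from the following segment, so the direction is regressive.

place assimilation, regressive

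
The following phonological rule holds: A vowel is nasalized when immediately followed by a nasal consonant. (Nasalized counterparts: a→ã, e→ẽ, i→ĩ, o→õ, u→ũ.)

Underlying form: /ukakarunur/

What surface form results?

/u/ before nasal /n/ → [ũ]

[ukakarũnur]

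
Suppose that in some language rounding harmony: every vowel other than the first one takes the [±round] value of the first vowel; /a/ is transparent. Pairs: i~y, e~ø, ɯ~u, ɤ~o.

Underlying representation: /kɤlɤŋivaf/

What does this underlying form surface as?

no segment meets the rule's conditions; no change.

[kɤlɤŋivaf]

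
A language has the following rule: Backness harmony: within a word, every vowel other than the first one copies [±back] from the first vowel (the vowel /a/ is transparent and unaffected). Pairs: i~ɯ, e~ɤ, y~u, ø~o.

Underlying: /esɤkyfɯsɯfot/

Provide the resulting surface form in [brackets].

/ɤ/ harmonizes with /e/ ([-back]) → [e]
/ɯ/ harmonizes with /e/ ([-back]) → [i]
/ɯ/ harmonizes with /e/ ([-back]) → [i]
/o/ harmonizes with /e/ ([-back]) → [ø]

[esekyfisiføt]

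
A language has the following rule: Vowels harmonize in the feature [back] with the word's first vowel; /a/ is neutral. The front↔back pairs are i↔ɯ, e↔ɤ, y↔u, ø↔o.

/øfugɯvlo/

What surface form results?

[øfygivlø]

/u/ harmonizes with /ø/ ([-back]) → [y]
/ɯ/ harmonizes with /ø/ ([-back]) → [i]
/o/ harmonizes with /ø/ ([-back]) → [ø]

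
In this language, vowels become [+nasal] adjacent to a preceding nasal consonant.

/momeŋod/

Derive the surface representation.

[mõmẽŋõd]

/o/ after nasal /m/ → [õ]
/e/ after nasal /m/ → [ẽ]
/o/ after nasal /ŋ/ → [õ]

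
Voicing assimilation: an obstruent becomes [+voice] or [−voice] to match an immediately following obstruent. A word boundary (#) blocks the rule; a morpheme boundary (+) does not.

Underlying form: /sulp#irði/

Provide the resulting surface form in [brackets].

no segment meets the rule's conditions; no change.

[sulp#irði]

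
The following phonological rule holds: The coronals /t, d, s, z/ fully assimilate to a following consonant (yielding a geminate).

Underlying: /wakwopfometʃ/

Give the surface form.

[wakwopfometʃ]

no segment meets the rule's conditions; no change.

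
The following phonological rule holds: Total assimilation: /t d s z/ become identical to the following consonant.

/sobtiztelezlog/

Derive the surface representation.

/z/ before /t/ → [t] (total assimilation)
/z/ before /l/ → [l] (total assimilation)

[sobtittelellog]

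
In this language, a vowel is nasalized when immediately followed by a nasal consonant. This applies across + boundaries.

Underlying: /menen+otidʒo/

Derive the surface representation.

/e/ before nasal /n/ → [ẽ]
/e/ before nasal /n/ → [ẽ]

[mẽnẽn+otidʒo]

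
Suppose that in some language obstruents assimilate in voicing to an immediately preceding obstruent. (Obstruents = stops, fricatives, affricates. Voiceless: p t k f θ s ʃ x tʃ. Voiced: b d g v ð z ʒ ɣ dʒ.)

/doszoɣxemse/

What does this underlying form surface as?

[dossoɣɣemse]

/z/ after /s/ (voiceless) → [s]
/x/ after /ɣ/ (voiced) → [ɣ]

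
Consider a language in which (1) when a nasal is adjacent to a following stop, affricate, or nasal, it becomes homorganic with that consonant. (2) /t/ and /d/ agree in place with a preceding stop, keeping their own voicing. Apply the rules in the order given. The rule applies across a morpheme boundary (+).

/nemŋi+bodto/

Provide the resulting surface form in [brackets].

Rule 1: /m/ before /ŋ/ (velar) → [ŋ]
After rule 1: neŋŋi+bodto
Rule 2: no segment meets the rule's conditions; no change.

[neŋŋi+bodto]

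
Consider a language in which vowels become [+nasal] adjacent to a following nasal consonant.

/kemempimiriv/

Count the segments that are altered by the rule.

/e/ before nasal /m/ → [ẽ]
/e/ before nasal /m/ → [ẽ]
/i/ before nasal /m/ → [ĩ]
3 segments change.

3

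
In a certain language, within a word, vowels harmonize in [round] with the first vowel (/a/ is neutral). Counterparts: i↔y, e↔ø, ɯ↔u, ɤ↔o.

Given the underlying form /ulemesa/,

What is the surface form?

[ulømøsa]

/e/ harmonizes with /u/ ([+round]) → [ø]
/e/ harmonizes with /u/ ([+round]) → [ø]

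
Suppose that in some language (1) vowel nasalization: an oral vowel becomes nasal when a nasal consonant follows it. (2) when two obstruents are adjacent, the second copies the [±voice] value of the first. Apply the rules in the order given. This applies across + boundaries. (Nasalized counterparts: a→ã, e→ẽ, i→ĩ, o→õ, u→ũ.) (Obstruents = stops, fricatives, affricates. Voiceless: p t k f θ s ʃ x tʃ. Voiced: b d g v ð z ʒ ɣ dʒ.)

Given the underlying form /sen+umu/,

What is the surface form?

[sẽn+ũmu]

Rule 1: /e/ before nasal /n/ → [ẽ]
Rule 1: /u/ before nasal /m/ → [ũ]
After rule 1: sẽn+ũmu
Rule 2: no segment meets the rule's conditions; no change.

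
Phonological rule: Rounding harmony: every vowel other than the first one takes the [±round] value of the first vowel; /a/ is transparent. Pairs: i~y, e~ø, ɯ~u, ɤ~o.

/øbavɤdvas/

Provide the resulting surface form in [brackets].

[øbavodvas]

/ɤ/ harmonizes with /ø/ ([+round]) → [o]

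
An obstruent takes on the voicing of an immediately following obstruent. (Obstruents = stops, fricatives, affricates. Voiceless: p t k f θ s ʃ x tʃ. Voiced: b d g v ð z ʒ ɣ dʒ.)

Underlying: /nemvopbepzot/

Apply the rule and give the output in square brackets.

[nemvobbebzot]

/p/ before /b/ (voiced) → [b]
/p/ before /z/ (voiced) → [b]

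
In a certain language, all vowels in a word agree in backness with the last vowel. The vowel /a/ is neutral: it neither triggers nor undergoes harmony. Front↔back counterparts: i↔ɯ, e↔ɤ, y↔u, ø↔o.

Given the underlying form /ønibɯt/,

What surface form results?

/ø/ harmonizes with /ɯ/ ([+back]) → [o]
/i/ harmonizes with /ɯ/ ([+back]) → [ɯ]

[onɯbɯt]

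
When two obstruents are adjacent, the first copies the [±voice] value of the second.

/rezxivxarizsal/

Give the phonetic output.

[resxifxarissal]

/z/ before /x/ (voiceless) → [s]
/v/ before /x/ (voiceless) → [f]
/z/ before /s/ (voiceless) → [s]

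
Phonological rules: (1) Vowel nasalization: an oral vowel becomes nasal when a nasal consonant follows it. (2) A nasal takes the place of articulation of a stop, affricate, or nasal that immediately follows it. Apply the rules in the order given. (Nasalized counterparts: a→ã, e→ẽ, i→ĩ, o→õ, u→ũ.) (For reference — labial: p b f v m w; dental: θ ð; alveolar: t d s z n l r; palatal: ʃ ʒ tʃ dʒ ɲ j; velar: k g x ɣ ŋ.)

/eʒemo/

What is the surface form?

[eʒẽmo]

Rule 1: /e/ before nasal /m/ → [ẽ]
After rule 1: eʒẽmo
Rule 2: no segment meets the rule's conditions; no change.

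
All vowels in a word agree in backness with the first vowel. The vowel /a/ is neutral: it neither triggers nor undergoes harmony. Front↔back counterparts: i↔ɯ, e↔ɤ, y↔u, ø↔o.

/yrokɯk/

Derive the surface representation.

/o/ harmonizes with /y/ ([-back]) → [ø]
/ɯ/ harmonizes with /y/ ([-back]) → [i]

[yrøkik]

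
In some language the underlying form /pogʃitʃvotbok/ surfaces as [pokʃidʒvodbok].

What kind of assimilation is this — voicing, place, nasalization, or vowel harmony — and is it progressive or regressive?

voicing assimilation, regressive

/g/→[k] /tʃ/→[dʒ] /t/→[d].
Each target copies a feature from the following segment, so the direction is regressive.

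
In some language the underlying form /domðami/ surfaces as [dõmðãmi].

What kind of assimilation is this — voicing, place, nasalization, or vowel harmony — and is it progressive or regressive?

nasalization, regressive

/o/→[õ] /a/→[ã].
Each target copies a feature from the following segment, so the direction is regressive.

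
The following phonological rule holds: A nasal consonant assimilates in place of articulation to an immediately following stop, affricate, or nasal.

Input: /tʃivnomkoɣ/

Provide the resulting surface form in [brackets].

[tʃivnoŋkoɣ]

/m/ before /k/ (velar) → [ŋ]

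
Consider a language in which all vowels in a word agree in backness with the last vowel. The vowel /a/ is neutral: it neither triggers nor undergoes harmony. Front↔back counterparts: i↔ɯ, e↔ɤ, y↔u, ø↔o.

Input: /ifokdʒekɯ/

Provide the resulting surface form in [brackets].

/i/ harmonizes with /ɯ/ ([+back]) → [ɯ]
/e/ harmonizes with /ɯ/ ([+back]) → [ɤ]

[ɯfokdʒɤkɯ]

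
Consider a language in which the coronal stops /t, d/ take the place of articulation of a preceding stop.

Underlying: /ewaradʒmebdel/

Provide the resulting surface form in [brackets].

/d/ after /b/ (labial) → [b]

[ewaradʒmebbel]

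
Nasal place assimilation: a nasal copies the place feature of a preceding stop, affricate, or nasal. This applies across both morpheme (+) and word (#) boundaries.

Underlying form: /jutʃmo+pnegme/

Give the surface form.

/m/ after /tʃ/ (palatal) → [ɲ]
/n/ after /p/ (labial) → [m]
/m/ after /g/ (velar) → [ŋ]

[jutʃɲo+pmegŋe]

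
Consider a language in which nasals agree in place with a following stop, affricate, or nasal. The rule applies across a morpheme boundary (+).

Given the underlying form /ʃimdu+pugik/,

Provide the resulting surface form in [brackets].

/m/ before /d/ (alveolar) → [n]

[ʃindu+pugik]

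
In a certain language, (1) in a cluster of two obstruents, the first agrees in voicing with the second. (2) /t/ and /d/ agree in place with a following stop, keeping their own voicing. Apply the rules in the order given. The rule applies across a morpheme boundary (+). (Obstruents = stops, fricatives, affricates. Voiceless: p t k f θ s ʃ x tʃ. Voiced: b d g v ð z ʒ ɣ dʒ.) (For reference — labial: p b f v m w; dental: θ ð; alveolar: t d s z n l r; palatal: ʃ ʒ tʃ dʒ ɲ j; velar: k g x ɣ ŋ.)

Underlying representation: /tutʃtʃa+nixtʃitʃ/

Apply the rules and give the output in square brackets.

Rule 1: no segment meets the rule's conditions; no change.
After rule 1: tutʃtʃa+nixtʃitʃ
Rule 2: no segment meets the rule's conditions; no change.

[tutʃtʃa+nixtʃitʃ]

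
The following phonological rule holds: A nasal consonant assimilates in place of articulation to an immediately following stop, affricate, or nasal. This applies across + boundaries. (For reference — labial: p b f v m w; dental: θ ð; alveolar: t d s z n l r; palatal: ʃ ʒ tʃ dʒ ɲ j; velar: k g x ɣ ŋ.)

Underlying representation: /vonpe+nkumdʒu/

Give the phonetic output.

[vompe+ŋkuɲdʒu]

/n/ before /p/ (labial) → [m]
/n/ before /k/ (velar) → [ŋ]
/m/ before /dʒ/ (palatal) → [ɲ]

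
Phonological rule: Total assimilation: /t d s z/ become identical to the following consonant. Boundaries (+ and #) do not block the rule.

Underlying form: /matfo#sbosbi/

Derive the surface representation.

[maffo#bbobbi]

/t/ before /f/ → [f] (total assimilation)
/s/ before /b/ → [b] (total assimilation)
/s/ before /b/ → [b] (total assimilation)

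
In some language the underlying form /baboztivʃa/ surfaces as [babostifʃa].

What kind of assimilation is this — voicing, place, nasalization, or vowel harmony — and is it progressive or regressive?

voicing assimilation, regressive

/z/→[s] /v/→[f].
Each target copies a feature from the following segment, so the direction is regressive.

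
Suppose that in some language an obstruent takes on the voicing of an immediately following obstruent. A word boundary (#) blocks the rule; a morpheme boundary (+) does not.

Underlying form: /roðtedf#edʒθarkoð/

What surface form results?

/ð/ before /t/ (voiceless) → [θ]
/d/ before /f/ (voiceless) → [t]
/dʒ/ before /θ/ (voiceless) → [tʃ]

[roθtetf#etʃθarkoð]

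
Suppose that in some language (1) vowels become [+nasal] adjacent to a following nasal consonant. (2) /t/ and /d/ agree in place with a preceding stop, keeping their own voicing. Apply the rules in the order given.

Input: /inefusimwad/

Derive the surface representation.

Rule 1: /i/ before nasal /n/ → [ĩ]
Rule 1: /i/ before nasal /m/ → [ĩ]
After rule 1: ĩnefusĩmwad
Rule 2: no segment meets the rule's conditions; no change.

[ĩnefusĩmwad]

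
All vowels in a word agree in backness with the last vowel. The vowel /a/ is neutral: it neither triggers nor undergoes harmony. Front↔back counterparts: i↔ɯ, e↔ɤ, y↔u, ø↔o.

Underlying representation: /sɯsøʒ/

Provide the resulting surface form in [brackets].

/ɯ/ harmonizes with /ø/ ([-back]) → [i]

[sisøʒ]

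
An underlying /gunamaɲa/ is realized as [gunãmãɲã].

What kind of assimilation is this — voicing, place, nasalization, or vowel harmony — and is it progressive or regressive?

/a/→[ã] /a/→[ã] /a/→[ã].
Each target copies a feature from the preceding segment, so the direction is progressive.

nasalization, progressive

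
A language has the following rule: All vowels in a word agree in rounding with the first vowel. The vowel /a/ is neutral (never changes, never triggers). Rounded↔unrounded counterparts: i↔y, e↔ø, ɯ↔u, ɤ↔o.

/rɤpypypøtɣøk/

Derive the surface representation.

[rɤpipipetɣek]

/y/ harmonizes with /ɤ/ ([-round]) → [i]
/y/ harmonizes with /ɤ/ ([-round]) → [i]
/ø/ harmonizes with /ɤ/ ([-round]) → [e]
/ø/ harmonizes with /ɤ/ ([-round]) → [e]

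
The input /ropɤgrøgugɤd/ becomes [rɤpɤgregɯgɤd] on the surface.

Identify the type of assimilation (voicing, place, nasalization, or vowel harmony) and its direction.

/o/→[ɤ] /ø/→[e] /u/→[ɯ].
Vowels agree with the last vowel, so the harmony is regressive.

vowel harmony, regressive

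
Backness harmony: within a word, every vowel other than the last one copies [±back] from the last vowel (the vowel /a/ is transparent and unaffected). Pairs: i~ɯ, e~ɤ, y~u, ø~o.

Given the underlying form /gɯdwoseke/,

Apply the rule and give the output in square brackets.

/ɯ/ harmonizes with /e/ ([-back]) → [i]
/o/ harmonizes with /e/ ([-back]) → [ø]

[gidwøseke]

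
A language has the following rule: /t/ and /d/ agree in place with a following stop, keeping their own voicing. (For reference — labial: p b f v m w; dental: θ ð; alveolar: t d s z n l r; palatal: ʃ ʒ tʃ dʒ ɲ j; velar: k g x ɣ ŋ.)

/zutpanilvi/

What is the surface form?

/t/ before /p/ (labial) → [p]

[zuppanilvi]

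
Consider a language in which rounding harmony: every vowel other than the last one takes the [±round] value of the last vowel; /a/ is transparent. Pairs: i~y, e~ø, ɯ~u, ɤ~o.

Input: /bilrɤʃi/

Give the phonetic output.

[bilrɤʃi]

no segment meets the rule's conditions; no change.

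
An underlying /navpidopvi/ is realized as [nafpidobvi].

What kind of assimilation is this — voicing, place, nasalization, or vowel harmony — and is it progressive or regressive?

voicing assimilation, regressive

/v/→[f] /p/→[b].
Each target copies a feature from the following segment, so the direction is regressive.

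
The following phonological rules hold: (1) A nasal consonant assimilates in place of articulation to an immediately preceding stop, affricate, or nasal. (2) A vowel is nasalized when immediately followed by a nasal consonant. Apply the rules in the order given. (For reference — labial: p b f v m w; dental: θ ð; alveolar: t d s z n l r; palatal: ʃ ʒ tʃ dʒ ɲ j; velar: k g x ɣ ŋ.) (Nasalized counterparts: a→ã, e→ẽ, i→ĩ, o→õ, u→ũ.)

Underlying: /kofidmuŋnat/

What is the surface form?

Rule 1: /m/ after /d/ (alveolar) → [n]
Rule 1: /n/ after /ŋ/ (velar) → [ŋ]
After rule 1: kofidnuŋŋat
Rule 2: /u/ before nasal /ŋ/ → [ũ]

[kofidnũŋŋat]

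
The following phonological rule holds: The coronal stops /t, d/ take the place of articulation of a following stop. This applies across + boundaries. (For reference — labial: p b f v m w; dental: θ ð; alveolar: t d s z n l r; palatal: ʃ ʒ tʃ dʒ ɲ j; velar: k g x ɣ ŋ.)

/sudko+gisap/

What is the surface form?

/d/ before /k/ (velar) → [g]

[sugko+gisap]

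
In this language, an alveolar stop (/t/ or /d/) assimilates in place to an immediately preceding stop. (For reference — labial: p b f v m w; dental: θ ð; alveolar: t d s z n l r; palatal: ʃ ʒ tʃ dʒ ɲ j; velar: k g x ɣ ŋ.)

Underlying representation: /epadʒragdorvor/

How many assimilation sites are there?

1

/d/ after /g/ (velar) → [g]
1 segment changes.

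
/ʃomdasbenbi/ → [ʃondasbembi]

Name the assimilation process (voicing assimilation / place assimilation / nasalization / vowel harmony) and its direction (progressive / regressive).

place assimilation, regressive

/m/→[n] /n/→[m].
Each target copies a feature from the following segment, so the direction is regressive.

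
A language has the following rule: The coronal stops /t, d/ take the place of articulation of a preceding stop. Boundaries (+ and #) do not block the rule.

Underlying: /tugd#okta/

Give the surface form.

[tugg#okka]

/d/ after /g/ (velar) → [g]
/t/ after /k/ (velar) → [k]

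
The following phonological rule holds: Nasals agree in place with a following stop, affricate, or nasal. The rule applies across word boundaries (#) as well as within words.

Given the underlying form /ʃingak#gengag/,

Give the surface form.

[ʃiŋgak#geŋgag]

/n/ before /g/ (velar) → [ŋ]
/n/ before /g/ (velar) → [ŋ]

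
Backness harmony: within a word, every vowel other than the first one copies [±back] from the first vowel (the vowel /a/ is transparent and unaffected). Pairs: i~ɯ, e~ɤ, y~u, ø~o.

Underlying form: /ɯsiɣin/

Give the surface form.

[ɯsɯɣɯn]

/i/ harmonizes with /ɯ/ ([+back]) → [ɯ]
/i/ harmonizes with /ɯ/ ([+back]) → [ɯ]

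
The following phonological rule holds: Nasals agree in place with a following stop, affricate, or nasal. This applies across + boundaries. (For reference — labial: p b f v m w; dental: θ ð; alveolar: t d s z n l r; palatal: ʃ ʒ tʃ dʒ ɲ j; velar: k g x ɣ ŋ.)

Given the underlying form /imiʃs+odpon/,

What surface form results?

no segment meets the rule's conditions; no change.

[imiʃs+odpon]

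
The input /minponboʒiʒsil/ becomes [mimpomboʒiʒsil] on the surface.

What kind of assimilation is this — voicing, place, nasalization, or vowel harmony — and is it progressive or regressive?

/n/→[m] /n/→[m].
Each target copies a feature from the following segment, so the direction is regressive.

place assimilation, regressive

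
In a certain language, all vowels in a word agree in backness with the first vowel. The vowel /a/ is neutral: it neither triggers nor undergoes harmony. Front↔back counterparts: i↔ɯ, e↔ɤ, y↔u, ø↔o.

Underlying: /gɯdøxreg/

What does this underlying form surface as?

/ø/ harmonizes with /ɯ/ ([+back]) → [o]
/e/ harmonizes with /ɯ/ ([+back]) → [ɤ]

[gɯdoxrɤg]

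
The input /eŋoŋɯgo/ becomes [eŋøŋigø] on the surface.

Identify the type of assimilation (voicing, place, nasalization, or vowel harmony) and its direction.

vowel harmony, progressive

/o/→[ø] /ɯ/→[i] /o/→[ø].
Vowels agree with the first vowel, so the harmony is progressive.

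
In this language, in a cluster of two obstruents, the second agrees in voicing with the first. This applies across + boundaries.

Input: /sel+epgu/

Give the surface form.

/g/ after /p/ (voiceless) → [k]

[sel+epku]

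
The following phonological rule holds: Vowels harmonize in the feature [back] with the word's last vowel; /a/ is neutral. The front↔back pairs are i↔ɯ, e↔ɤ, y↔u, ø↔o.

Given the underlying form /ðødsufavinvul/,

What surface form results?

[ðodsufavɯnvul]

/ø/ harmonizes with /u/ ([+back]) → [o]
/i/ harmonizes with /u/ ([+back]) → [ɯ]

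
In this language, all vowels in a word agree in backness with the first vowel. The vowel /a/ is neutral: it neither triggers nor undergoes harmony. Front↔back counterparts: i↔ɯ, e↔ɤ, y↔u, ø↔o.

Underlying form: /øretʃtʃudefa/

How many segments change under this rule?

/u/ harmonizes with /ø/ ([-back]) → [y]
1 segment changes.

1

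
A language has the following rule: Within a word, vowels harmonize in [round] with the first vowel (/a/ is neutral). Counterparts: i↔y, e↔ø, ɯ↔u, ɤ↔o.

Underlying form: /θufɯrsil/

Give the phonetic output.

[θufursyl]

/ɯ/ harmonizes with /u/ ([+round]) → [u]
/i/ harmonizes with /u/ ([+round]) → [y]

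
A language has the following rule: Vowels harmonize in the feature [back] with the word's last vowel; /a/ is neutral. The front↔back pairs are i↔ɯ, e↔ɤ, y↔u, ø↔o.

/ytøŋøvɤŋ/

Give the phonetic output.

[utoŋovɤŋ]

/y/ harmonizes with /ɤ/ ([+back]) → [u]
/ø/ harmonizes with /ɤ/ ([+back]) → [o]
/ø/ harmonizes with /ɤ/ ([+back]) → [o]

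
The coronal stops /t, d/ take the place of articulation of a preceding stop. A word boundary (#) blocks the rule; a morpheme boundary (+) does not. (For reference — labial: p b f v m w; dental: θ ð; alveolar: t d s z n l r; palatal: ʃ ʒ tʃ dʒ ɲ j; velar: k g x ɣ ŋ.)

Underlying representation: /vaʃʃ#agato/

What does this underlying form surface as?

no segment meets the rule's conditions; no change.

[vaʃʃ#agato]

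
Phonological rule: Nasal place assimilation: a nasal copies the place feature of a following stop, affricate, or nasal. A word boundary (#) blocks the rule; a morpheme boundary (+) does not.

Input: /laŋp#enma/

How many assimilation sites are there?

/ŋ/ before /p/ (labial) → [m]
/n/ before /m/ (labial) → [m]
2 segments change.

2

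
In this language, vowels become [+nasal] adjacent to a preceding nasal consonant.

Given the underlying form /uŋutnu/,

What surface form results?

/u/ after nasal /ŋ/ → [ũ]
/u/ after nasal /n/ → [ũ]

[uŋũtnũ]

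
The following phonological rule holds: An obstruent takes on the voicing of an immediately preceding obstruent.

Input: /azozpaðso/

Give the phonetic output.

/p/ after /z/ (voiced) → [b]
/s/ after /ð/ (voiced) → [z]

[azozbaðzo]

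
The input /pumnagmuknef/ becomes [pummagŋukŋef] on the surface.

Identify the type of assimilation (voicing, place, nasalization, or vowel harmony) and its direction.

/n/→[m] /m/→[ŋ] /n/→[ŋ].
Each target copies a feature from the preceding segment, so the direction is progressive.

place assimilation, progressive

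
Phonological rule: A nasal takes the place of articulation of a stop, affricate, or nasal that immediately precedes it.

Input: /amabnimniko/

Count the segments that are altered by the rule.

2

/n/ after /b/ (labial) → [m]
/n/ after /m/ (labial) → [m]
2 segments change.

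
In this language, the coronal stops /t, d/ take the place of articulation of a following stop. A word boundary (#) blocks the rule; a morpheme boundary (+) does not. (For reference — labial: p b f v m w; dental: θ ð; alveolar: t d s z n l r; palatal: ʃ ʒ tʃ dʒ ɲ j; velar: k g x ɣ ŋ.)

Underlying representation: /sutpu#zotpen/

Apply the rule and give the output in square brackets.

/t/ before /p/ (labial) → [p]
/t/ before /p/ (labial) → [p]

[suppu#zoppen]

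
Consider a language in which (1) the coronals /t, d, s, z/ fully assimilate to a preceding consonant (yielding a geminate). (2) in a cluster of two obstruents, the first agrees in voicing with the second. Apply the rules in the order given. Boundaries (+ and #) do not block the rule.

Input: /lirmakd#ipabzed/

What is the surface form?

[lirmakk#ipabbed]

Rule 1: /d/ after /k/ → [k] (total assimilation)
Rule 1: /z/ after /b/ → [b] (total assimilation)
After rule 1: lirmakk#ipabbed
Rule 2: no segment meets the rule's conditions; no change.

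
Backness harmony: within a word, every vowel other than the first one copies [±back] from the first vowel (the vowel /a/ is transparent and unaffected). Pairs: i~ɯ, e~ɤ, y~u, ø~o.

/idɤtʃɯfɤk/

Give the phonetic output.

/ɤ/ harmonizes with /i/ ([-back]) → [e]
/ɯ/ harmonizes with /i/ ([-back]) → [i]
/ɤ/ harmonizes with /i/ ([-back]) → [e]

[idetʃifek]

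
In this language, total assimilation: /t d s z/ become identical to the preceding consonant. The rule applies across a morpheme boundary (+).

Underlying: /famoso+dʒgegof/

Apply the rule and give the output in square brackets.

[famoso+dʒgegof]

no segment meets the rule's conditions; no change.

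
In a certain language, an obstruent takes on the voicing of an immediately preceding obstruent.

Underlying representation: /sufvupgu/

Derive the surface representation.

[suffupku]

/v/ after /f/ (voiceless) → [f]
/g/ after /p/ (voiceless) → [k]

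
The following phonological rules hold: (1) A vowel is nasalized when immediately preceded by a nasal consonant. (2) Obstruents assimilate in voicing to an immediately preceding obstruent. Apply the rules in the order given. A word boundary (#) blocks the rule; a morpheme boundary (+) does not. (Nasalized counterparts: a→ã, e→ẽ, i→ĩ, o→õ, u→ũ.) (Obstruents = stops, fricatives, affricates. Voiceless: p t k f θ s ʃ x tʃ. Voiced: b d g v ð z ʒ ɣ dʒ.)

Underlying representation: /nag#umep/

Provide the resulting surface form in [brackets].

[nãg#umẽp]

Rule 1: /a/ after nasal /n/ → [ã]
Rule 1: /e/ after nasal /m/ → [ẽ]
After rule 1: nãg#umẽp
Rule 2: no segment meets the rule's conditions; no change.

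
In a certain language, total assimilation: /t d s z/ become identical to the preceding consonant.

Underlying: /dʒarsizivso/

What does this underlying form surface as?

[dʒarrizivvo]

/s/ after /r/ → [r] (total assimilation)
/s/ after /v/ → [v] (total assimilation)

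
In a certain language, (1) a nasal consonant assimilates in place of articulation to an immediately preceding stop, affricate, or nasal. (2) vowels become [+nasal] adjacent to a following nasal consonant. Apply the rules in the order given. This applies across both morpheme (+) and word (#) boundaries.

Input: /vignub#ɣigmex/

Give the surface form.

Rule 1: /n/ after /g/ (velar) → [ŋ]
Rule 1: /m/ after /g/ (velar) → [ŋ]
After rule 1: vigŋub#ɣigŋex
Rule 2: no segment meets the rule's conditions; no change.

[vigŋub#ɣigŋex]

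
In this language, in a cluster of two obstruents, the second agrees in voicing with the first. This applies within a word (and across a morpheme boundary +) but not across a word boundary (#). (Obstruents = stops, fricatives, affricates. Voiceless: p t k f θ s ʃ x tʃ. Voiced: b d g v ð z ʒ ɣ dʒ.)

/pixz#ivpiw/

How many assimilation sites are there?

/z/ after /x/ (voiceless) → [s]
/p/ after /v/ (voiced) → [b]
2 segments change.

2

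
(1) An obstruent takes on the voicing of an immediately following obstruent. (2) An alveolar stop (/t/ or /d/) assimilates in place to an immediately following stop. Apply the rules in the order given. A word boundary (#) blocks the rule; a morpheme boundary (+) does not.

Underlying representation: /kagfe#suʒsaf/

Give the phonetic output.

Rule 1: /g/ before /f/ (voiceless) → [k]
Rule 1: /ʒ/ before /s/ (voiceless) → [ʃ]
After rule 1: kakfe#suʃsaf
Rule 2: no segment meets the rule's conditions; no change.

[kakfe#suʃsaf]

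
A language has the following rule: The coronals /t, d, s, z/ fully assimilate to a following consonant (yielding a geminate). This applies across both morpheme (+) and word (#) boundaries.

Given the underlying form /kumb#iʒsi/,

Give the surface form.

[kumb#iʒsi]

no segment meets the rule's conditions; no change.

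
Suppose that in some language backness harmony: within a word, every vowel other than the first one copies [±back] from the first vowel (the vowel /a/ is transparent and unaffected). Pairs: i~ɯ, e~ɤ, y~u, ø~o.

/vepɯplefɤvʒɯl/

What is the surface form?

[vepiplefevʒil]

/ɯ/ harmonizes with /e/ ([-back]) → [i]
/ɤ/ harmonizes with /e/ ([-back]) → [e]
/ɯ/ harmonizes with /e/ ([-back]) → [i]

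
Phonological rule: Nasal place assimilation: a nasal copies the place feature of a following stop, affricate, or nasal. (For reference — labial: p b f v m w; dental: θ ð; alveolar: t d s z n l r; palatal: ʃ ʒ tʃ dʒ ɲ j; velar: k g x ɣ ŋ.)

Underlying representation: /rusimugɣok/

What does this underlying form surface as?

no segment meets the rule's conditions; no change.

[rusimugɣok]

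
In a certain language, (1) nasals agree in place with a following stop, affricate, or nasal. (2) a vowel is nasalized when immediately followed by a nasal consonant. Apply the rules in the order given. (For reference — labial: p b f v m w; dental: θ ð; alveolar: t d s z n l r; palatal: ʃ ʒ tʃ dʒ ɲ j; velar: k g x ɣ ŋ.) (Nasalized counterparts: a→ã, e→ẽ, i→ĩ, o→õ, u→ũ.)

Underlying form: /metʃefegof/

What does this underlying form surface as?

Rule 1: no segment meets the rule's conditions; no change.
After rule 1: metʃefegof
Rule 2: no segment meets the rule's conditions; no change.

[metʃefegof]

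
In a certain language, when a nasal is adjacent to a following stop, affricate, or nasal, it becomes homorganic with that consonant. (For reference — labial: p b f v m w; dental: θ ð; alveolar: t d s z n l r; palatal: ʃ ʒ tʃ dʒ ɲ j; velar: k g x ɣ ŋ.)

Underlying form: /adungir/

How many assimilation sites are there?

1

/n/ before /g/ (velar) → [ŋ]
1 segment changes.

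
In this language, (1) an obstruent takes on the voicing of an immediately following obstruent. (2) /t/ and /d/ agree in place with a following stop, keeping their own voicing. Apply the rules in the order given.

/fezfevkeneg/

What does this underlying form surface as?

Rule 1: /z/ before /f/ (voiceless) → [s]
Rule 1: /v/ before /k/ (voiceless) → [f]
After rule 1: fesfefkeneg
Rule 2: no segment meets the rule's conditions; no change.

[fesfefkeneg]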